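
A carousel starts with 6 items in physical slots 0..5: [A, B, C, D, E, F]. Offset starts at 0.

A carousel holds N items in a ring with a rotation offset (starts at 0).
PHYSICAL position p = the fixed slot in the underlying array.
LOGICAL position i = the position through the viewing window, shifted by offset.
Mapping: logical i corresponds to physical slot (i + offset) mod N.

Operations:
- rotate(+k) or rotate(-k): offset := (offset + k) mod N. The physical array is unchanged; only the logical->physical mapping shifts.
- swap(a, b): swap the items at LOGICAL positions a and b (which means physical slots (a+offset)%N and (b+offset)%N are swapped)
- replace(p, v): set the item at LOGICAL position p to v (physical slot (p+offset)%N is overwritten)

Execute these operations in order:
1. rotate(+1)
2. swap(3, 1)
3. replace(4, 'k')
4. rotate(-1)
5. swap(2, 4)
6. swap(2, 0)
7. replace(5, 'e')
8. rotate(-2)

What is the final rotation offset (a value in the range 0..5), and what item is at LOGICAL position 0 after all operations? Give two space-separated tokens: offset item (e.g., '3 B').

Answer: 4 E

Derivation:
After op 1 (rotate(+1)): offset=1, physical=[A,B,C,D,E,F], logical=[B,C,D,E,F,A]
After op 2 (swap(3, 1)): offset=1, physical=[A,B,E,D,C,F], logical=[B,E,D,C,F,A]
After op 3 (replace(4, 'k')): offset=1, physical=[A,B,E,D,C,k], logical=[B,E,D,C,k,A]
After op 4 (rotate(-1)): offset=0, physical=[A,B,E,D,C,k], logical=[A,B,E,D,C,k]
After op 5 (swap(2, 4)): offset=0, physical=[A,B,C,D,E,k], logical=[A,B,C,D,E,k]
After op 6 (swap(2, 0)): offset=0, physical=[C,B,A,D,E,k], logical=[C,B,A,D,E,k]
After op 7 (replace(5, 'e')): offset=0, physical=[C,B,A,D,E,e], logical=[C,B,A,D,E,e]
After op 8 (rotate(-2)): offset=4, physical=[C,B,A,D,E,e], logical=[E,e,C,B,A,D]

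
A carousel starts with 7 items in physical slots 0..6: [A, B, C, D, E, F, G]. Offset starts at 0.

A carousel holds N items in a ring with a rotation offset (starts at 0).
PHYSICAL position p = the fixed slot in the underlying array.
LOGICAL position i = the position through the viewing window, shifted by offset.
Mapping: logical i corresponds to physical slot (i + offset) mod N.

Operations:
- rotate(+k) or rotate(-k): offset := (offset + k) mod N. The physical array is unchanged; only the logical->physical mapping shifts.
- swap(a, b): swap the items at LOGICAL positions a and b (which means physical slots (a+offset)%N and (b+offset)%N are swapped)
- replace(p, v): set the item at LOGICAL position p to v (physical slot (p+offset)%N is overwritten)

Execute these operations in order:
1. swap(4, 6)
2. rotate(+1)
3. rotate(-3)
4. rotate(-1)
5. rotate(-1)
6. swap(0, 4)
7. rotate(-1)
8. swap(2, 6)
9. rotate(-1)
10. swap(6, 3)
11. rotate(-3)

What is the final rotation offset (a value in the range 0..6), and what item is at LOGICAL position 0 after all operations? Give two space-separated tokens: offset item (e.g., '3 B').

Answer: 5 F

Derivation:
After op 1 (swap(4, 6)): offset=0, physical=[A,B,C,D,G,F,E], logical=[A,B,C,D,G,F,E]
After op 2 (rotate(+1)): offset=1, physical=[A,B,C,D,G,F,E], logical=[B,C,D,G,F,E,A]
After op 3 (rotate(-3)): offset=5, physical=[A,B,C,D,G,F,E], logical=[F,E,A,B,C,D,G]
After op 4 (rotate(-1)): offset=4, physical=[A,B,C,D,G,F,E], logical=[G,F,E,A,B,C,D]
After op 5 (rotate(-1)): offset=3, physical=[A,B,C,D,G,F,E], logical=[D,G,F,E,A,B,C]
After op 6 (swap(0, 4)): offset=3, physical=[D,B,C,A,G,F,E], logical=[A,G,F,E,D,B,C]
After op 7 (rotate(-1)): offset=2, physical=[D,B,C,A,G,F,E], logical=[C,A,G,F,E,D,B]
After op 8 (swap(2, 6)): offset=2, physical=[D,G,C,A,B,F,E], logical=[C,A,B,F,E,D,G]
After op 9 (rotate(-1)): offset=1, physical=[D,G,C,A,B,F,E], logical=[G,C,A,B,F,E,D]
After op 10 (swap(6, 3)): offset=1, physical=[B,G,C,A,D,F,E], logical=[G,C,A,D,F,E,B]
After op 11 (rotate(-3)): offset=5, physical=[B,G,C,A,D,F,E], logical=[F,E,B,G,C,A,D]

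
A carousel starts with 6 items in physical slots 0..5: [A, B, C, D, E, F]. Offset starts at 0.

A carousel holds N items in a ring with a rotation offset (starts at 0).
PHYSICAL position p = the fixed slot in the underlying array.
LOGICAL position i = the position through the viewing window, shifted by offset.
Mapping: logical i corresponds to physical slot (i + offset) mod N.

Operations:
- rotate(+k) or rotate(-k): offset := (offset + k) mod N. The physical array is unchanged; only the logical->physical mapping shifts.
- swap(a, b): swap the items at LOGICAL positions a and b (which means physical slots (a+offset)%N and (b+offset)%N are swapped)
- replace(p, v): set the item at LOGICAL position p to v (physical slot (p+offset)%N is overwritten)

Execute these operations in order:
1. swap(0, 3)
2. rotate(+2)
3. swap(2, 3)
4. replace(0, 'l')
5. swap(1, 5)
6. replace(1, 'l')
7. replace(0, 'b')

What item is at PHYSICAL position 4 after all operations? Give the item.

Answer: F

Derivation:
After op 1 (swap(0, 3)): offset=0, physical=[D,B,C,A,E,F], logical=[D,B,C,A,E,F]
After op 2 (rotate(+2)): offset=2, physical=[D,B,C,A,E,F], logical=[C,A,E,F,D,B]
After op 3 (swap(2, 3)): offset=2, physical=[D,B,C,A,F,E], logical=[C,A,F,E,D,B]
After op 4 (replace(0, 'l')): offset=2, physical=[D,B,l,A,F,E], logical=[l,A,F,E,D,B]
After op 5 (swap(1, 5)): offset=2, physical=[D,A,l,B,F,E], logical=[l,B,F,E,D,A]
After op 6 (replace(1, 'l')): offset=2, physical=[D,A,l,l,F,E], logical=[l,l,F,E,D,A]
After op 7 (replace(0, 'b')): offset=2, physical=[D,A,b,l,F,E], logical=[b,l,F,E,D,A]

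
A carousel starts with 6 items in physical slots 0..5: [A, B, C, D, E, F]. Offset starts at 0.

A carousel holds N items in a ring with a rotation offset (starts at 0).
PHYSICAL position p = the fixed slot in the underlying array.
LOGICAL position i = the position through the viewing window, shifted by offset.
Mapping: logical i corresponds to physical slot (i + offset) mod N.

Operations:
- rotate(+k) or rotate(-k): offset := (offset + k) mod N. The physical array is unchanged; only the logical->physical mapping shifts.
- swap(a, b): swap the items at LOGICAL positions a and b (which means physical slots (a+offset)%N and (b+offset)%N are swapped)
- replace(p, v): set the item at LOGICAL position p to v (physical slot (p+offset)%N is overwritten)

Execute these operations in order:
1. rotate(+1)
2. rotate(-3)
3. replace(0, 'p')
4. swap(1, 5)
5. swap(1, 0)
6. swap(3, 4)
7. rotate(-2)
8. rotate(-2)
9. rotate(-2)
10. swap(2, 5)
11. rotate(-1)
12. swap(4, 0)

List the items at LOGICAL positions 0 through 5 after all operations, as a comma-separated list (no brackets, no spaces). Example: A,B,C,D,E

After op 1 (rotate(+1)): offset=1, physical=[A,B,C,D,E,F], logical=[B,C,D,E,F,A]
After op 2 (rotate(-3)): offset=4, physical=[A,B,C,D,E,F], logical=[E,F,A,B,C,D]
After op 3 (replace(0, 'p')): offset=4, physical=[A,B,C,D,p,F], logical=[p,F,A,B,C,D]
After op 4 (swap(1, 5)): offset=4, physical=[A,B,C,F,p,D], logical=[p,D,A,B,C,F]
After op 5 (swap(1, 0)): offset=4, physical=[A,B,C,F,D,p], logical=[D,p,A,B,C,F]
After op 6 (swap(3, 4)): offset=4, physical=[A,C,B,F,D,p], logical=[D,p,A,C,B,F]
After op 7 (rotate(-2)): offset=2, physical=[A,C,B,F,D,p], logical=[B,F,D,p,A,C]
After op 8 (rotate(-2)): offset=0, physical=[A,C,B,F,D,p], logical=[A,C,B,F,D,p]
After op 9 (rotate(-2)): offset=4, physical=[A,C,B,F,D,p], logical=[D,p,A,C,B,F]
After op 10 (swap(2, 5)): offset=4, physical=[F,C,B,A,D,p], logical=[D,p,F,C,B,A]
After op 11 (rotate(-1)): offset=3, physical=[F,C,B,A,D,p], logical=[A,D,p,F,C,B]
After op 12 (swap(4, 0)): offset=3, physical=[F,A,B,C,D,p], logical=[C,D,p,F,A,B]

Answer: C,D,p,F,A,B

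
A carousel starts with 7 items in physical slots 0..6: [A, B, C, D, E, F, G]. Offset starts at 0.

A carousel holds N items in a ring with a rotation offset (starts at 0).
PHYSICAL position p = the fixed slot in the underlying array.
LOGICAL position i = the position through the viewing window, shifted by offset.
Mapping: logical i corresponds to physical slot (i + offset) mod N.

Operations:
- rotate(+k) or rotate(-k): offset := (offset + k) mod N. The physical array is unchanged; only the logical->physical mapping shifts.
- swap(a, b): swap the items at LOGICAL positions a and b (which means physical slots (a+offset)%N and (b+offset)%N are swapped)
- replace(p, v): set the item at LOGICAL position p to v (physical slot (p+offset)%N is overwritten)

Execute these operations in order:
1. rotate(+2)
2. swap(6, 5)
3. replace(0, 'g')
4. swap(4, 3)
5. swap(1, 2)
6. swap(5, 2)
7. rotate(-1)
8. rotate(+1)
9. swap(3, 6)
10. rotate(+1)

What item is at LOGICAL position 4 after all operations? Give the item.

Answer: D

Derivation:
After op 1 (rotate(+2)): offset=2, physical=[A,B,C,D,E,F,G], logical=[C,D,E,F,G,A,B]
After op 2 (swap(6, 5)): offset=2, physical=[B,A,C,D,E,F,G], logical=[C,D,E,F,G,B,A]
After op 3 (replace(0, 'g')): offset=2, physical=[B,A,g,D,E,F,G], logical=[g,D,E,F,G,B,A]
After op 4 (swap(4, 3)): offset=2, physical=[B,A,g,D,E,G,F], logical=[g,D,E,G,F,B,A]
After op 5 (swap(1, 2)): offset=2, physical=[B,A,g,E,D,G,F], logical=[g,E,D,G,F,B,A]
After op 6 (swap(5, 2)): offset=2, physical=[D,A,g,E,B,G,F], logical=[g,E,B,G,F,D,A]
After op 7 (rotate(-1)): offset=1, physical=[D,A,g,E,B,G,F], logical=[A,g,E,B,G,F,D]
After op 8 (rotate(+1)): offset=2, physical=[D,A,g,E,B,G,F], logical=[g,E,B,G,F,D,A]
After op 9 (swap(3, 6)): offset=2, physical=[D,G,g,E,B,A,F], logical=[g,E,B,A,F,D,G]
After op 10 (rotate(+1)): offset=3, physical=[D,G,g,E,B,A,F], logical=[E,B,A,F,D,G,g]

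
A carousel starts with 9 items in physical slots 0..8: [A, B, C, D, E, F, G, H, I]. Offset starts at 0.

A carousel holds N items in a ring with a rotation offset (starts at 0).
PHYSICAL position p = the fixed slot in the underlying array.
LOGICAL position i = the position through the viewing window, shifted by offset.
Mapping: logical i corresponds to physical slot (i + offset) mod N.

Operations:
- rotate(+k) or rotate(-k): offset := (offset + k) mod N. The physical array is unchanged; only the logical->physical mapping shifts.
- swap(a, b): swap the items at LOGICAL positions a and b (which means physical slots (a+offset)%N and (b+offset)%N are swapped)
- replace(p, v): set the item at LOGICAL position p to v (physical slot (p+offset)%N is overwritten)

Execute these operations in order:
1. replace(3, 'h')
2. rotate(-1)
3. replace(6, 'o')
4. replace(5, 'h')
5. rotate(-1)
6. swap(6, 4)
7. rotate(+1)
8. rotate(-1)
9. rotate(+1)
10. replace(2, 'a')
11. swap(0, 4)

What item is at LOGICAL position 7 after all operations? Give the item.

After op 1 (replace(3, 'h')): offset=0, physical=[A,B,C,h,E,F,G,H,I], logical=[A,B,C,h,E,F,G,H,I]
After op 2 (rotate(-1)): offset=8, physical=[A,B,C,h,E,F,G,H,I], logical=[I,A,B,C,h,E,F,G,H]
After op 3 (replace(6, 'o')): offset=8, physical=[A,B,C,h,E,o,G,H,I], logical=[I,A,B,C,h,E,o,G,H]
After op 4 (replace(5, 'h')): offset=8, physical=[A,B,C,h,h,o,G,H,I], logical=[I,A,B,C,h,h,o,G,H]
After op 5 (rotate(-1)): offset=7, physical=[A,B,C,h,h,o,G,H,I], logical=[H,I,A,B,C,h,h,o,G]
After op 6 (swap(6, 4)): offset=7, physical=[A,B,h,h,C,o,G,H,I], logical=[H,I,A,B,h,h,C,o,G]
After op 7 (rotate(+1)): offset=8, physical=[A,B,h,h,C,o,G,H,I], logical=[I,A,B,h,h,C,o,G,H]
After op 8 (rotate(-1)): offset=7, physical=[A,B,h,h,C,o,G,H,I], logical=[H,I,A,B,h,h,C,o,G]
After op 9 (rotate(+1)): offset=8, physical=[A,B,h,h,C,o,G,H,I], logical=[I,A,B,h,h,C,o,G,H]
After op 10 (replace(2, 'a')): offset=8, physical=[A,a,h,h,C,o,G,H,I], logical=[I,A,a,h,h,C,o,G,H]
After op 11 (swap(0, 4)): offset=8, physical=[A,a,h,I,C,o,G,H,h], logical=[h,A,a,h,I,C,o,G,H]

Answer: G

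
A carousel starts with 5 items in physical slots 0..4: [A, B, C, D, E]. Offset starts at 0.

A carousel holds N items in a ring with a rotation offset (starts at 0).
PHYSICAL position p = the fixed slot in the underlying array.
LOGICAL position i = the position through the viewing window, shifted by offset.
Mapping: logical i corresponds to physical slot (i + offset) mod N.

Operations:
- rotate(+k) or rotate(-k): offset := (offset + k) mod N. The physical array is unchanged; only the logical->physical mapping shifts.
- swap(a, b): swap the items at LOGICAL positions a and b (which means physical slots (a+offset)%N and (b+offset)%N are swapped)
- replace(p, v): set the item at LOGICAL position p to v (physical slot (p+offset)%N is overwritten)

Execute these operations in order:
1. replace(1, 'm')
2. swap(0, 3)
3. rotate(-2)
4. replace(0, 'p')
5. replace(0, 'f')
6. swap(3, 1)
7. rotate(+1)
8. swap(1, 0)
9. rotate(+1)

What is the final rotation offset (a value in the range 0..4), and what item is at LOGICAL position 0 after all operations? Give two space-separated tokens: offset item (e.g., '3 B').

Answer: 0 m

Derivation:
After op 1 (replace(1, 'm')): offset=0, physical=[A,m,C,D,E], logical=[A,m,C,D,E]
After op 2 (swap(0, 3)): offset=0, physical=[D,m,C,A,E], logical=[D,m,C,A,E]
After op 3 (rotate(-2)): offset=3, physical=[D,m,C,A,E], logical=[A,E,D,m,C]
After op 4 (replace(0, 'p')): offset=3, physical=[D,m,C,p,E], logical=[p,E,D,m,C]
After op 5 (replace(0, 'f')): offset=3, physical=[D,m,C,f,E], logical=[f,E,D,m,C]
After op 6 (swap(3, 1)): offset=3, physical=[D,E,C,f,m], logical=[f,m,D,E,C]
After op 7 (rotate(+1)): offset=4, physical=[D,E,C,f,m], logical=[m,D,E,C,f]
After op 8 (swap(1, 0)): offset=4, physical=[m,E,C,f,D], logical=[D,m,E,C,f]
After op 9 (rotate(+1)): offset=0, physical=[m,E,C,f,D], logical=[m,E,C,f,D]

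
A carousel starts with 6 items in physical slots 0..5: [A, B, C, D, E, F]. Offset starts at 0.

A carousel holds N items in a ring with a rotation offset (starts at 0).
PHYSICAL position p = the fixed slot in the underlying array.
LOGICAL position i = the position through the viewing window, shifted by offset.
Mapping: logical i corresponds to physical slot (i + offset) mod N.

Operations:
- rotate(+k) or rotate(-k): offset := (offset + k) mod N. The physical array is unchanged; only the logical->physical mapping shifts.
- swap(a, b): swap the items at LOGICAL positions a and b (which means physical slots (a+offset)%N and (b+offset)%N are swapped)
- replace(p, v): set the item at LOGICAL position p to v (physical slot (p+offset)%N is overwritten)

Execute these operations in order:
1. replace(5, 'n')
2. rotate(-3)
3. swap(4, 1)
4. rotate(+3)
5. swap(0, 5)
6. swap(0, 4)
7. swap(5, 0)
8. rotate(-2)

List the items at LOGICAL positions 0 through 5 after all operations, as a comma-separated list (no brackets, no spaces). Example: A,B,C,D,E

Answer: n,B,A,E,C,D

Derivation:
After op 1 (replace(5, 'n')): offset=0, physical=[A,B,C,D,E,n], logical=[A,B,C,D,E,n]
After op 2 (rotate(-3)): offset=3, physical=[A,B,C,D,E,n], logical=[D,E,n,A,B,C]
After op 3 (swap(4, 1)): offset=3, physical=[A,E,C,D,B,n], logical=[D,B,n,A,E,C]
After op 4 (rotate(+3)): offset=0, physical=[A,E,C,D,B,n], logical=[A,E,C,D,B,n]
After op 5 (swap(0, 5)): offset=0, physical=[n,E,C,D,B,A], logical=[n,E,C,D,B,A]
After op 6 (swap(0, 4)): offset=0, physical=[B,E,C,D,n,A], logical=[B,E,C,D,n,A]
After op 7 (swap(5, 0)): offset=0, physical=[A,E,C,D,n,B], logical=[A,E,C,D,n,B]
After op 8 (rotate(-2)): offset=4, physical=[A,E,C,D,n,B], logical=[n,B,A,E,C,D]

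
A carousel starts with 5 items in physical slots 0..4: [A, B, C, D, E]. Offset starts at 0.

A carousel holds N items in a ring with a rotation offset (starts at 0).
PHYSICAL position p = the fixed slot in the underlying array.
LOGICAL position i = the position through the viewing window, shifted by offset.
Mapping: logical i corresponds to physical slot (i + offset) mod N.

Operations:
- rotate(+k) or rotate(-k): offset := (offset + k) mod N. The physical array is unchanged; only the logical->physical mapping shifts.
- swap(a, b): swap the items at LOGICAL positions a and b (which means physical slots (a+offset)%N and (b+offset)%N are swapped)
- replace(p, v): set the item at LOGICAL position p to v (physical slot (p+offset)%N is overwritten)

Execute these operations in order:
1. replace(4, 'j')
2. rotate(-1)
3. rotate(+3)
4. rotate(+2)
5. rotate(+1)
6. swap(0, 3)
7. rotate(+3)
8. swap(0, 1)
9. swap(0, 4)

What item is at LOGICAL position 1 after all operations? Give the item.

Answer: A

Derivation:
After op 1 (replace(4, 'j')): offset=0, physical=[A,B,C,D,j], logical=[A,B,C,D,j]
After op 2 (rotate(-1)): offset=4, physical=[A,B,C,D,j], logical=[j,A,B,C,D]
After op 3 (rotate(+3)): offset=2, physical=[A,B,C,D,j], logical=[C,D,j,A,B]
After op 4 (rotate(+2)): offset=4, physical=[A,B,C,D,j], logical=[j,A,B,C,D]
After op 5 (rotate(+1)): offset=0, physical=[A,B,C,D,j], logical=[A,B,C,D,j]
After op 6 (swap(0, 3)): offset=0, physical=[D,B,C,A,j], logical=[D,B,C,A,j]
After op 7 (rotate(+3)): offset=3, physical=[D,B,C,A,j], logical=[A,j,D,B,C]
After op 8 (swap(0, 1)): offset=3, physical=[D,B,C,j,A], logical=[j,A,D,B,C]
After op 9 (swap(0, 4)): offset=3, physical=[D,B,j,C,A], logical=[C,A,D,B,j]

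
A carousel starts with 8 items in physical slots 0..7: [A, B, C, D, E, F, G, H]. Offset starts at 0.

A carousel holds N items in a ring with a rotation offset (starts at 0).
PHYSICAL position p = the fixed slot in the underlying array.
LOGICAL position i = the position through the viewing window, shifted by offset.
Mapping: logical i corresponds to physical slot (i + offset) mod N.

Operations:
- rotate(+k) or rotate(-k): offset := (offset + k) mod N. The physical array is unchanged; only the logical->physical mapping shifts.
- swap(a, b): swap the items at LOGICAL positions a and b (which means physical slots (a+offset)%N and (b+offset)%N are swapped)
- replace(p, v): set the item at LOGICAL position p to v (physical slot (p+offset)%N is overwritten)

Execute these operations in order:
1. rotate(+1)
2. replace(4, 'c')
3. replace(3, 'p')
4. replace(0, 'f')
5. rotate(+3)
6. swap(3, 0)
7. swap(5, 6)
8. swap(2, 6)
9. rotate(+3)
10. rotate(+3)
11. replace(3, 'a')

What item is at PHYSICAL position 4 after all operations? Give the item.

After op 1 (rotate(+1)): offset=1, physical=[A,B,C,D,E,F,G,H], logical=[B,C,D,E,F,G,H,A]
After op 2 (replace(4, 'c')): offset=1, physical=[A,B,C,D,E,c,G,H], logical=[B,C,D,E,c,G,H,A]
After op 3 (replace(3, 'p')): offset=1, physical=[A,B,C,D,p,c,G,H], logical=[B,C,D,p,c,G,H,A]
After op 4 (replace(0, 'f')): offset=1, physical=[A,f,C,D,p,c,G,H], logical=[f,C,D,p,c,G,H,A]
After op 5 (rotate(+3)): offset=4, physical=[A,f,C,D,p,c,G,H], logical=[p,c,G,H,A,f,C,D]
After op 6 (swap(3, 0)): offset=4, physical=[A,f,C,D,H,c,G,p], logical=[H,c,G,p,A,f,C,D]
After op 7 (swap(5, 6)): offset=4, physical=[A,C,f,D,H,c,G,p], logical=[H,c,G,p,A,C,f,D]
After op 8 (swap(2, 6)): offset=4, physical=[A,C,G,D,H,c,f,p], logical=[H,c,f,p,A,C,G,D]
After op 9 (rotate(+3)): offset=7, physical=[A,C,G,D,H,c,f,p], logical=[p,A,C,G,D,H,c,f]
After op 10 (rotate(+3)): offset=2, physical=[A,C,G,D,H,c,f,p], logical=[G,D,H,c,f,p,A,C]
After op 11 (replace(3, 'a')): offset=2, physical=[A,C,G,D,H,a,f,p], logical=[G,D,H,a,f,p,A,C]

Answer: H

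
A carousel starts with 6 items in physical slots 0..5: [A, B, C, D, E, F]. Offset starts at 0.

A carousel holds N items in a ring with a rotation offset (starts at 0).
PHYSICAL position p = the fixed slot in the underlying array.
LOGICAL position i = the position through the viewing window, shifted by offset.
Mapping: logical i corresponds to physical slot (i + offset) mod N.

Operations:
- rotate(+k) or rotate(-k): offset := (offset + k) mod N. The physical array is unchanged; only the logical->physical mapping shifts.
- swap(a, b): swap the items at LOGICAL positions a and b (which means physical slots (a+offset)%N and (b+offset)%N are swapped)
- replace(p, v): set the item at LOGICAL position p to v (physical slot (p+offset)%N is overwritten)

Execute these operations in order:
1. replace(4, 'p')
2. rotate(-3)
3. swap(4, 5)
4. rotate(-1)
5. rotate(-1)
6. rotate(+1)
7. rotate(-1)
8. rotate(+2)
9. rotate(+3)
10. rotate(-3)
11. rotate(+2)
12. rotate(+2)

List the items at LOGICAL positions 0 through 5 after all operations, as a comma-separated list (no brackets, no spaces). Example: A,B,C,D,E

Answer: C,B,D,p,F,A

Derivation:
After op 1 (replace(4, 'p')): offset=0, physical=[A,B,C,D,p,F], logical=[A,B,C,D,p,F]
After op 2 (rotate(-3)): offset=3, physical=[A,B,C,D,p,F], logical=[D,p,F,A,B,C]
After op 3 (swap(4, 5)): offset=3, physical=[A,C,B,D,p,F], logical=[D,p,F,A,C,B]
After op 4 (rotate(-1)): offset=2, physical=[A,C,B,D,p,F], logical=[B,D,p,F,A,C]
After op 5 (rotate(-1)): offset=1, physical=[A,C,B,D,p,F], logical=[C,B,D,p,F,A]
After op 6 (rotate(+1)): offset=2, physical=[A,C,B,D,p,F], logical=[B,D,p,F,A,C]
After op 7 (rotate(-1)): offset=1, physical=[A,C,B,D,p,F], logical=[C,B,D,p,F,A]
After op 8 (rotate(+2)): offset=3, physical=[A,C,B,D,p,F], logical=[D,p,F,A,C,B]
After op 9 (rotate(+3)): offset=0, physical=[A,C,B,D,p,F], logical=[A,C,B,D,p,F]
After op 10 (rotate(-3)): offset=3, physical=[A,C,B,D,p,F], logical=[D,p,F,A,C,B]
After op 11 (rotate(+2)): offset=5, physical=[A,C,B,D,p,F], logical=[F,A,C,B,D,p]
After op 12 (rotate(+2)): offset=1, physical=[A,C,B,D,p,F], logical=[C,B,D,p,F,A]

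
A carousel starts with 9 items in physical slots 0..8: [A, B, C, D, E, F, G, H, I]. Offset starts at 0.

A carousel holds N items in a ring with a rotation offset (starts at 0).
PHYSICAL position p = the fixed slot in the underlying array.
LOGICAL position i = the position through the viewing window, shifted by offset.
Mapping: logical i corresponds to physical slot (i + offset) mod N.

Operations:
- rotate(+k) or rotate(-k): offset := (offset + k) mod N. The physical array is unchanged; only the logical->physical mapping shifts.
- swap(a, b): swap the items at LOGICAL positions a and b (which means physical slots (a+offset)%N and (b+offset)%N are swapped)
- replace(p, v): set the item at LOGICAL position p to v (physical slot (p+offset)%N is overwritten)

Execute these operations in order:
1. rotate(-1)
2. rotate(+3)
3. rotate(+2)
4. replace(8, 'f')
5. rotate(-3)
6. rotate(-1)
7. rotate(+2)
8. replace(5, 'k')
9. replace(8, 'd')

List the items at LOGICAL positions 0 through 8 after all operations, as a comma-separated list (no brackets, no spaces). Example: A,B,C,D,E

Answer: C,f,E,F,G,k,I,A,d

Derivation:
After op 1 (rotate(-1)): offset=8, physical=[A,B,C,D,E,F,G,H,I], logical=[I,A,B,C,D,E,F,G,H]
After op 2 (rotate(+3)): offset=2, physical=[A,B,C,D,E,F,G,H,I], logical=[C,D,E,F,G,H,I,A,B]
After op 3 (rotate(+2)): offset=4, physical=[A,B,C,D,E,F,G,H,I], logical=[E,F,G,H,I,A,B,C,D]
After op 4 (replace(8, 'f')): offset=4, physical=[A,B,C,f,E,F,G,H,I], logical=[E,F,G,H,I,A,B,C,f]
After op 5 (rotate(-3)): offset=1, physical=[A,B,C,f,E,F,G,H,I], logical=[B,C,f,E,F,G,H,I,A]
After op 6 (rotate(-1)): offset=0, physical=[A,B,C,f,E,F,G,H,I], logical=[A,B,C,f,E,F,G,H,I]
After op 7 (rotate(+2)): offset=2, physical=[A,B,C,f,E,F,G,H,I], logical=[C,f,E,F,G,H,I,A,B]
After op 8 (replace(5, 'k')): offset=2, physical=[A,B,C,f,E,F,G,k,I], logical=[C,f,E,F,G,k,I,A,B]
After op 9 (replace(8, 'd')): offset=2, physical=[A,d,C,f,E,F,G,k,I], logical=[C,f,E,F,G,k,I,A,d]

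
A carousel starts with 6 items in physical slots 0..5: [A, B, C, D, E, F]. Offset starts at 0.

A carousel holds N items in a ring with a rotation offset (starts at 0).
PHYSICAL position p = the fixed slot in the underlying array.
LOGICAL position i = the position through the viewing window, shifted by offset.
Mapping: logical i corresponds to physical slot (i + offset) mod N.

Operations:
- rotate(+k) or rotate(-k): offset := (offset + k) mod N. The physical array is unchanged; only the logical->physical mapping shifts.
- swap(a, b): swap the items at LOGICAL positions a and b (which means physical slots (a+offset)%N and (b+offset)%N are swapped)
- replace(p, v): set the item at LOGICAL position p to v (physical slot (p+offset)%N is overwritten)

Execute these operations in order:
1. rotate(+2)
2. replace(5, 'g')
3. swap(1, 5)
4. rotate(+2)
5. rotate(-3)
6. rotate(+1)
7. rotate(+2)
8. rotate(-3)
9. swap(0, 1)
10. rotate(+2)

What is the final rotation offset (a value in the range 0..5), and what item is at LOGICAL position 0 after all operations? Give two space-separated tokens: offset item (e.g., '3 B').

After op 1 (rotate(+2)): offset=2, physical=[A,B,C,D,E,F], logical=[C,D,E,F,A,B]
After op 2 (replace(5, 'g')): offset=2, physical=[A,g,C,D,E,F], logical=[C,D,E,F,A,g]
After op 3 (swap(1, 5)): offset=2, physical=[A,D,C,g,E,F], logical=[C,g,E,F,A,D]
After op 4 (rotate(+2)): offset=4, physical=[A,D,C,g,E,F], logical=[E,F,A,D,C,g]
After op 5 (rotate(-3)): offset=1, physical=[A,D,C,g,E,F], logical=[D,C,g,E,F,A]
After op 6 (rotate(+1)): offset=2, physical=[A,D,C,g,E,F], logical=[C,g,E,F,A,D]
After op 7 (rotate(+2)): offset=4, physical=[A,D,C,g,E,F], logical=[E,F,A,D,C,g]
After op 8 (rotate(-3)): offset=1, physical=[A,D,C,g,E,F], logical=[D,C,g,E,F,A]
After op 9 (swap(0, 1)): offset=1, physical=[A,C,D,g,E,F], logical=[C,D,g,E,F,A]
After op 10 (rotate(+2)): offset=3, physical=[A,C,D,g,E,F], logical=[g,E,F,A,C,D]

Answer: 3 g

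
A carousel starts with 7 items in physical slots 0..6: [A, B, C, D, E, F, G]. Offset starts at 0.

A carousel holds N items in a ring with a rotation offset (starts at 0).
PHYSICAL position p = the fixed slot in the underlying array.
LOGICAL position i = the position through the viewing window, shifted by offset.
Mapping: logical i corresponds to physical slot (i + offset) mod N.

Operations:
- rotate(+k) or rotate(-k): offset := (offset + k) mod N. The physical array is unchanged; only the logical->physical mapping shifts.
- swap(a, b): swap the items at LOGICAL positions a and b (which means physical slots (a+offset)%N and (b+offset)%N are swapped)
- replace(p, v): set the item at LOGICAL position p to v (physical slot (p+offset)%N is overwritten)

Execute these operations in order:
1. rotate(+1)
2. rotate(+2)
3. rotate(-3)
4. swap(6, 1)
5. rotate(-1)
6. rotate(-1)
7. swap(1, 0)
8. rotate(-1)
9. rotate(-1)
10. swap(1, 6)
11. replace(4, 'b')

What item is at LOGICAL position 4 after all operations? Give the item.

After op 1 (rotate(+1)): offset=1, physical=[A,B,C,D,E,F,G], logical=[B,C,D,E,F,G,A]
After op 2 (rotate(+2)): offset=3, physical=[A,B,C,D,E,F,G], logical=[D,E,F,G,A,B,C]
After op 3 (rotate(-3)): offset=0, physical=[A,B,C,D,E,F,G], logical=[A,B,C,D,E,F,G]
After op 4 (swap(6, 1)): offset=0, physical=[A,G,C,D,E,F,B], logical=[A,G,C,D,E,F,B]
After op 5 (rotate(-1)): offset=6, physical=[A,G,C,D,E,F,B], logical=[B,A,G,C,D,E,F]
After op 6 (rotate(-1)): offset=5, physical=[A,G,C,D,E,F,B], logical=[F,B,A,G,C,D,E]
After op 7 (swap(1, 0)): offset=5, physical=[A,G,C,D,E,B,F], logical=[B,F,A,G,C,D,E]
After op 8 (rotate(-1)): offset=4, physical=[A,G,C,D,E,B,F], logical=[E,B,F,A,G,C,D]
After op 9 (rotate(-1)): offset=3, physical=[A,G,C,D,E,B,F], logical=[D,E,B,F,A,G,C]
After op 10 (swap(1, 6)): offset=3, physical=[A,G,E,D,C,B,F], logical=[D,C,B,F,A,G,E]
After op 11 (replace(4, 'b')): offset=3, physical=[b,G,E,D,C,B,F], logical=[D,C,B,F,b,G,E]

Answer: b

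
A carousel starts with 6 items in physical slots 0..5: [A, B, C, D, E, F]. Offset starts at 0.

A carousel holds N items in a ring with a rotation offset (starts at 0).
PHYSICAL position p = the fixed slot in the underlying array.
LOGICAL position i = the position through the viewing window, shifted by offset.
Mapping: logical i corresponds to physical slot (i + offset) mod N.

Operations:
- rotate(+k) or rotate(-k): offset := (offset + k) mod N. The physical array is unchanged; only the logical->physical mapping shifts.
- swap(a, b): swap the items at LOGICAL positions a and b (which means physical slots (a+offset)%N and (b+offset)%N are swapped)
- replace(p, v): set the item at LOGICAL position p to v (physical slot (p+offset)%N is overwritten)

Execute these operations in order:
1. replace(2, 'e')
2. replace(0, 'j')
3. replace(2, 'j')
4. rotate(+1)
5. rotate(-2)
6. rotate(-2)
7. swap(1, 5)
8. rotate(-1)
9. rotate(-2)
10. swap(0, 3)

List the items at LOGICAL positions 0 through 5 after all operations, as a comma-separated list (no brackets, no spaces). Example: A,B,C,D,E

Answer: D,B,E,j,j,F

Derivation:
After op 1 (replace(2, 'e')): offset=0, physical=[A,B,e,D,E,F], logical=[A,B,e,D,E,F]
After op 2 (replace(0, 'j')): offset=0, physical=[j,B,e,D,E,F], logical=[j,B,e,D,E,F]
After op 3 (replace(2, 'j')): offset=0, physical=[j,B,j,D,E,F], logical=[j,B,j,D,E,F]
After op 4 (rotate(+1)): offset=1, physical=[j,B,j,D,E,F], logical=[B,j,D,E,F,j]
After op 5 (rotate(-2)): offset=5, physical=[j,B,j,D,E,F], logical=[F,j,B,j,D,E]
After op 6 (rotate(-2)): offset=3, physical=[j,B,j,D,E,F], logical=[D,E,F,j,B,j]
After op 7 (swap(1, 5)): offset=3, physical=[j,B,E,D,j,F], logical=[D,j,F,j,B,E]
After op 8 (rotate(-1)): offset=2, physical=[j,B,E,D,j,F], logical=[E,D,j,F,j,B]
After op 9 (rotate(-2)): offset=0, physical=[j,B,E,D,j,F], logical=[j,B,E,D,j,F]
After op 10 (swap(0, 3)): offset=0, physical=[D,B,E,j,j,F], logical=[D,B,E,j,j,F]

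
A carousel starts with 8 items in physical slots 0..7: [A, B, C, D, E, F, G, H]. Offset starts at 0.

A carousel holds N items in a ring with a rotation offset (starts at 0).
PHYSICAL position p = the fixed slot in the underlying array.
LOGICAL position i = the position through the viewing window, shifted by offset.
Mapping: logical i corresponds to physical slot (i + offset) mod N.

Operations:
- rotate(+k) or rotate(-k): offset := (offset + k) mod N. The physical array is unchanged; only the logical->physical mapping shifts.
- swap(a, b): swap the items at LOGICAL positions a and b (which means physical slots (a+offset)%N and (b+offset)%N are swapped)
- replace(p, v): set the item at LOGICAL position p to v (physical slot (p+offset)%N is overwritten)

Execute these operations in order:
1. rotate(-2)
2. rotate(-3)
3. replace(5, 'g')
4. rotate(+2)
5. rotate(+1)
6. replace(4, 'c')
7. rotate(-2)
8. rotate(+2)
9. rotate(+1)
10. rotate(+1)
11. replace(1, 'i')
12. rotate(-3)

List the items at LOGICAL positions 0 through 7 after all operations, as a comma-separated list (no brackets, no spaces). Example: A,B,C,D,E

After op 1 (rotate(-2)): offset=6, physical=[A,B,C,D,E,F,G,H], logical=[G,H,A,B,C,D,E,F]
After op 2 (rotate(-3)): offset=3, physical=[A,B,C,D,E,F,G,H], logical=[D,E,F,G,H,A,B,C]
After op 3 (replace(5, 'g')): offset=3, physical=[g,B,C,D,E,F,G,H], logical=[D,E,F,G,H,g,B,C]
After op 4 (rotate(+2)): offset=5, physical=[g,B,C,D,E,F,G,H], logical=[F,G,H,g,B,C,D,E]
After op 5 (rotate(+1)): offset=6, physical=[g,B,C,D,E,F,G,H], logical=[G,H,g,B,C,D,E,F]
After op 6 (replace(4, 'c')): offset=6, physical=[g,B,c,D,E,F,G,H], logical=[G,H,g,B,c,D,E,F]
After op 7 (rotate(-2)): offset=4, physical=[g,B,c,D,E,F,G,H], logical=[E,F,G,H,g,B,c,D]
After op 8 (rotate(+2)): offset=6, physical=[g,B,c,D,E,F,G,H], logical=[G,H,g,B,c,D,E,F]
After op 9 (rotate(+1)): offset=7, physical=[g,B,c,D,E,F,G,H], logical=[H,g,B,c,D,E,F,G]
After op 10 (rotate(+1)): offset=0, physical=[g,B,c,D,E,F,G,H], logical=[g,B,c,D,E,F,G,H]
After op 11 (replace(1, 'i')): offset=0, physical=[g,i,c,D,E,F,G,H], logical=[g,i,c,D,E,F,G,H]
After op 12 (rotate(-3)): offset=5, physical=[g,i,c,D,E,F,G,H], logical=[F,G,H,g,i,c,D,E]

Answer: F,G,H,g,i,c,D,E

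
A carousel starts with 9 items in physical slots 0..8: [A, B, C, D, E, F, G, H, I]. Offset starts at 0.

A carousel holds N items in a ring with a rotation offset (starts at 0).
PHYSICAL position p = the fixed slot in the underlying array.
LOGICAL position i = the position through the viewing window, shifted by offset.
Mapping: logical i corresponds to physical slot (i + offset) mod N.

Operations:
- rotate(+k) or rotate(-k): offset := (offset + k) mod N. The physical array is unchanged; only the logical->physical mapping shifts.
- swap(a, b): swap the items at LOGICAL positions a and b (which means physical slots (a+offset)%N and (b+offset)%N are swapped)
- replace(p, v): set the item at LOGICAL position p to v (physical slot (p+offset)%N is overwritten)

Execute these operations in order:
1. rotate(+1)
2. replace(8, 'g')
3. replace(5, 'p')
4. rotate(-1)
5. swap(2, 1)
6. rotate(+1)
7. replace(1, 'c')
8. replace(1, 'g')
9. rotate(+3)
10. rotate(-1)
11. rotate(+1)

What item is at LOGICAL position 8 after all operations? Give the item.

After op 1 (rotate(+1)): offset=1, physical=[A,B,C,D,E,F,G,H,I], logical=[B,C,D,E,F,G,H,I,A]
After op 2 (replace(8, 'g')): offset=1, physical=[g,B,C,D,E,F,G,H,I], logical=[B,C,D,E,F,G,H,I,g]
After op 3 (replace(5, 'p')): offset=1, physical=[g,B,C,D,E,F,p,H,I], logical=[B,C,D,E,F,p,H,I,g]
After op 4 (rotate(-1)): offset=0, physical=[g,B,C,D,E,F,p,H,I], logical=[g,B,C,D,E,F,p,H,I]
After op 5 (swap(2, 1)): offset=0, physical=[g,C,B,D,E,F,p,H,I], logical=[g,C,B,D,E,F,p,H,I]
After op 6 (rotate(+1)): offset=1, physical=[g,C,B,D,E,F,p,H,I], logical=[C,B,D,E,F,p,H,I,g]
After op 7 (replace(1, 'c')): offset=1, physical=[g,C,c,D,E,F,p,H,I], logical=[C,c,D,E,F,p,H,I,g]
After op 8 (replace(1, 'g')): offset=1, physical=[g,C,g,D,E,F,p,H,I], logical=[C,g,D,E,F,p,H,I,g]
After op 9 (rotate(+3)): offset=4, physical=[g,C,g,D,E,F,p,H,I], logical=[E,F,p,H,I,g,C,g,D]
After op 10 (rotate(-1)): offset=3, physical=[g,C,g,D,E,F,p,H,I], logical=[D,E,F,p,H,I,g,C,g]
After op 11 (rotate(+1)): offset=4, physical=[g,C,g,D,E,F,p,H,I], logical=[E,F,p,H,I,g,C,g,D]

Answer: D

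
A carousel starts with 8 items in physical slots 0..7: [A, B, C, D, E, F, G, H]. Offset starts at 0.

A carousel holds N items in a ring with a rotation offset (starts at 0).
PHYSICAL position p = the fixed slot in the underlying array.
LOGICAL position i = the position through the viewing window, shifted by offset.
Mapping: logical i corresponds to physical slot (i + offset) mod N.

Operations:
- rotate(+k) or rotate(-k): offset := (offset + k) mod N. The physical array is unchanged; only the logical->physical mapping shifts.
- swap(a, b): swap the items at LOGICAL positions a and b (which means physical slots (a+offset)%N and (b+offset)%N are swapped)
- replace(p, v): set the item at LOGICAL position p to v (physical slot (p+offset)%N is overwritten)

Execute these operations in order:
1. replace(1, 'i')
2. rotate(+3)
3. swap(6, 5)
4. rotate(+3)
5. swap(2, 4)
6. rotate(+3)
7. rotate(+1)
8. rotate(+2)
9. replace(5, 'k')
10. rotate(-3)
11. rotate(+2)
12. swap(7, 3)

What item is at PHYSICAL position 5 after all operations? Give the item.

After op 1 (replace(1, 'i')): offset=0, physical=[A,i,C,D,E,F,G,H], logical=[A,i,C,D,E,F,G,H]
After op 2 (rotate(+3)): offset=3, physical=[A,i,C,D,E,F,G,H], logical=[D,E,F,G,H,A,i,C]
After op 3 (swap(6, 5)): offset=3, physical=[i,A,C,D,E,F,G,H], logical=[D,E,F,G,H,i,A,C]
After op 4 (rotate(+3)): offset=6, physical=[i,A,C,D,E,F,G,H], logical=[G,H,i,A,C,D,E,F]
After op 5 (swap(2, 4)): offset=6, physical=[C,A,i,D,E,F,G,H], logical=[G,H,C,A,i,D,E,F]
After op 6 (rotate(+3)): offset=1, physical=[C,A,i,D,E,F,G,H], logical=[A,i,D,E,F,G,H,C]
After op 7 (rotate(+1)): offset=2, physical=[C,A,i,D,E,F,G,H], logical=[i,D,E,F,G,H,C,A]
After op 8 (rotate(+2)): offset=4, physical=[C,A,i,D,E,F,G,H], logical=[E,F,G,H,C,A,i,D]
After op 9 (replace(5, 'k')): offset=4, physical=[C,k,i,D,E,F,G,H], logical=[E,F,G,H,C,k,i,D]
After op 10 (rotate(-3)): offset=1, physical=[C,k,i,D,E,F,G,H], logical=[k,i,D,E,F,G,H,C]
After op 11 (rotate(+2)): offset=3, physical=[C,k,i,D,E,F,G,H], logical=[D,E,F,G,H,C,k,i]
After op 12 (swap(7, 3)): offset=3, physical=[C,k,G,D,E,F,i,H], logical=[D,E,F,i,H,C,k,G]

Answer: F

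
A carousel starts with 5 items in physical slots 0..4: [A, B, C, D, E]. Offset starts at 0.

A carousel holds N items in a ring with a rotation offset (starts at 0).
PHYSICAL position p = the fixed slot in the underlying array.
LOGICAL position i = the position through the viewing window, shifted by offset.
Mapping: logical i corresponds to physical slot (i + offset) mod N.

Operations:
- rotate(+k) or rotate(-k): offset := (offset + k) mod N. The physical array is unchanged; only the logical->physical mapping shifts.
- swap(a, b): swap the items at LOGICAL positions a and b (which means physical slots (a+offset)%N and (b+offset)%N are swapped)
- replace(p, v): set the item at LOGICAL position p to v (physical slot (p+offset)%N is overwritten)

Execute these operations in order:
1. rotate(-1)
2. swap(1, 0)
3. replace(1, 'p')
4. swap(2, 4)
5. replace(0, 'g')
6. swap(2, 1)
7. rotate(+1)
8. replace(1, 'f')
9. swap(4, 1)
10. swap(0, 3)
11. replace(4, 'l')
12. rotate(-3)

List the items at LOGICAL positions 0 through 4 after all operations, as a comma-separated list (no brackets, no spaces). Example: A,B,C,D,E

After op 1 (rotate(-1)): offset=4, physical=[A,B,C,D,E], logical=[E,A,B,C,D]
After op 2 (swap(1, 0)): offset=4, physical=[E,B,C,D,A], logical=[A,E,B,C,D]
After op 3 (replace(1, 'p')): offset=4, physical=[p,B,C,D,A], logical=[A,p,B,C,D]
After op 4 (swap(2, 4)): offset=4, physical=[p,D,C,B,A], logical=[A,p,D,C,B]
After op 5 (replace(0, 'g')): offset=4, physical=[p,D,C,B,g], logical=[g,p,D,C,B]
After op 6 (swap(2, 1)): offset=4, physical=[D,p,C,B,g], logical=[g,D,p,C,B]
After op 7 (rotate(+1)): offset=0, physical=[D,p,C,B,g], logical=[D,p,C,B,g]
After op 8 (replace(1, 'f')): offset=0, physical=[D,f,C,B,g], logical=[D,f,C,B,g]
After op 9 (swap(4, 1)): offset=0, physical=[D,g,C,B,f], logical=[D,g,C,B,f]
After op 10 (swap(0, 3)): offset=0, physical=[B,g,C,D,f], logical=[B,g,C,D,f]
After op 11 (replace(4, 'l')): offset=0, physical=[B,g,C,D,l], logical=[B,g,C,D,l]
After op 12 (rotate(-3)): offset=2, physical=[B,g,C,D,l], logical=[C,D,l,B,g]

Answer: C,D,l,B,g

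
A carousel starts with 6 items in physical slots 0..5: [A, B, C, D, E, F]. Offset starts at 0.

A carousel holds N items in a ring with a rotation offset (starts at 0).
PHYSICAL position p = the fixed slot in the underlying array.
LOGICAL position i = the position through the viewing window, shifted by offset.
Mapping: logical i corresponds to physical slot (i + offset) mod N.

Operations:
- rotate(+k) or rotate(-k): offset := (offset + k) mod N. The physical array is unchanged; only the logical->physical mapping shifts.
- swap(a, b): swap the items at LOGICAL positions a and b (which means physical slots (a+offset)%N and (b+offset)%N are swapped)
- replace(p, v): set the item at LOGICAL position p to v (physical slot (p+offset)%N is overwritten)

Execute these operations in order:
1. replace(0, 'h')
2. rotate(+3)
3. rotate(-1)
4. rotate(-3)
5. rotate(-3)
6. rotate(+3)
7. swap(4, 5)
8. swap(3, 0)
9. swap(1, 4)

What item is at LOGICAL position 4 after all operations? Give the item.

Answer: h

Derivation:
After op 1 (replace(0, 'h')): offset=0, physical=[h,B,C,D,E,F], logical=[h,B,C,D,E,F]
After op 2 (rotate(+3)): offset=3, physical=[h,B,C,D,E,F], logical=[D,E,F,h,B,C]
After op 3 (rotate(-1)): offset=2, physical=[h,B,C,D,E,F], logical=[C,D,E,F,h,B]
After op 4 (rotate(-3)): offset=5, physical=[h,B,C,D,E,F], logical=[F,h,B,C,D,E]
After op 5 (rotate(-3)): offset=2, physical=[h,B,C,D,E,F], logical=[C,D,E,F,h,B]
After op 6 (rotate(+3)): offset=5, physical=[h,B,C,D,E,F], logical=[F,h,B,C,D,E]
After op 7 (swap(4, 5)): offset=5, physical=[h,B,C,E,D,F], logical=[F,h,B,C,E,D]
After op 8 (swap(3, 0)): offset=5, physical=[h,B,F,E,D,C], logical=[C,h,B,F,E,D]
After op 9 (swap(1, 4)): offset=5, physical=[E,B,F,h,D,C], logical=[C,E,B,F,h,D]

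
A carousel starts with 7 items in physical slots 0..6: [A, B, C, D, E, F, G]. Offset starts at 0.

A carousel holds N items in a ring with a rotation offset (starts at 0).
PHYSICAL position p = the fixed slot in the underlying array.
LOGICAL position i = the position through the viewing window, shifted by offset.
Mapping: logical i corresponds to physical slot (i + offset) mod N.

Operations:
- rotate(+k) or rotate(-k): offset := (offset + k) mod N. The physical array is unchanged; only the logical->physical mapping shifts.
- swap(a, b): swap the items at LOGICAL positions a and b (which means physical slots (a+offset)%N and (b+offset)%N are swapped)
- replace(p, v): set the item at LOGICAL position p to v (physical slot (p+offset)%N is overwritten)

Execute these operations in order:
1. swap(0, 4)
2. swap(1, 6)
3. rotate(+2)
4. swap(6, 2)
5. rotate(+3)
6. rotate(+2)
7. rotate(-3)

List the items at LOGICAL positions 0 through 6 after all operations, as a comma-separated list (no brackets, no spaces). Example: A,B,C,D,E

Answer: G,F,B,E,A,C,D

Derivation:
After op 1 (swap(0, 4)): offset=0, physical=[E,B,C,D,A,F,G], logical=[E,B,C,D,A,F,G]
After op 2 (swap(1, 6)): offset=0, physical=[E,G,C,D,A,F,B], logical=[E,G,C,D,A,F,B]
After op 3 (rotate(+2)): offset=2, physical=[E,G,C,D,A,F,B], logical=[C,D,A,F,B,E,G]
After op 4 (swap(6, 2)): offset=2, physical=[E,A,C,D,G,F,B], logical=[C,D,G,F,B,E,A]
After op 5 (rotate(+3)): offset=5, physical=[E,A,C,D,G,F,B], logical=[F,B,E,A,C,D,G]
After op 6 (rotate(+2)): offset=0, physical=[E,A,C,D,G,F,B], logical=[E,A,C,D,G,F,B]
After op 7 (rotate(-3)): offset=4, physical=[E,A,C,D,G,F,B], logical=[G,F,B,E,A,C,D]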